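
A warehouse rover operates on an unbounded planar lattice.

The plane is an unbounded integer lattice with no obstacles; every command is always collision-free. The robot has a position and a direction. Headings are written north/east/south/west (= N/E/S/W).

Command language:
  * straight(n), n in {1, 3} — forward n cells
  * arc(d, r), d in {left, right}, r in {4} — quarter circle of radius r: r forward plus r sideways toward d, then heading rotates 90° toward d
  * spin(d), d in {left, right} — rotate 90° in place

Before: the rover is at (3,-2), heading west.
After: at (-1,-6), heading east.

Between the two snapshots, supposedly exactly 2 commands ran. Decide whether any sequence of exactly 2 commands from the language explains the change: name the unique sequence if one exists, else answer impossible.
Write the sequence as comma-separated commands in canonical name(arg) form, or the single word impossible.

key: running spin(left) before arc(left, 4) would end elsewhere — order is forced
initial: at (3,-2), heading west
[1] after arc(left, 4): at (-1,-6), heading south
[2] after spin(left): at (-1,-6), heading east
no rival 2-sequence matches.

arc(left, 4), spin(left)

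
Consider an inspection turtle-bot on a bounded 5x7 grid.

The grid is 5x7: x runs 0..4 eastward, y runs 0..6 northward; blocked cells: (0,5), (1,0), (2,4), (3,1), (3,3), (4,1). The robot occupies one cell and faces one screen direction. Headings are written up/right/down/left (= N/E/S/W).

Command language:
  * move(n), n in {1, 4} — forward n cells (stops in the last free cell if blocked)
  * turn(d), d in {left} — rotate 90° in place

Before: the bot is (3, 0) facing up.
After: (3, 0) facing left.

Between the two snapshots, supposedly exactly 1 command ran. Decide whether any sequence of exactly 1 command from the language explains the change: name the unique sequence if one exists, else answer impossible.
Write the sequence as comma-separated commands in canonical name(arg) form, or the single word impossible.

key: parked at (3,0) the whole time — nothing moves the robot
from: (3, 0) facing up
step 1 (turn(left)): (3, 0) facing left
no other 1-command option fits: unique.

turn(left)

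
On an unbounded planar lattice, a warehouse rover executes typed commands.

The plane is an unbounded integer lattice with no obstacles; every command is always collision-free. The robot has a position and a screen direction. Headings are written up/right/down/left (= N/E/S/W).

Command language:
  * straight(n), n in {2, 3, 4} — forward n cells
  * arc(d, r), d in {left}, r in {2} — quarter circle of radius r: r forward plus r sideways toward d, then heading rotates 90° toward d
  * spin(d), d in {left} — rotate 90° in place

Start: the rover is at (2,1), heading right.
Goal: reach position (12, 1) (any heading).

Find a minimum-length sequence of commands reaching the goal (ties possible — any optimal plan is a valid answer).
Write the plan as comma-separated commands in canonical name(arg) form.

from: at (2,1), heading right
1. straight(4) → at (6,1), heading right
2. straight(4) → at (10,1), heading right
3. straight(2) → at (12,1), heading right
minimal: 3 command(s), checked below 3.

straight(4), straight(4), straight(2)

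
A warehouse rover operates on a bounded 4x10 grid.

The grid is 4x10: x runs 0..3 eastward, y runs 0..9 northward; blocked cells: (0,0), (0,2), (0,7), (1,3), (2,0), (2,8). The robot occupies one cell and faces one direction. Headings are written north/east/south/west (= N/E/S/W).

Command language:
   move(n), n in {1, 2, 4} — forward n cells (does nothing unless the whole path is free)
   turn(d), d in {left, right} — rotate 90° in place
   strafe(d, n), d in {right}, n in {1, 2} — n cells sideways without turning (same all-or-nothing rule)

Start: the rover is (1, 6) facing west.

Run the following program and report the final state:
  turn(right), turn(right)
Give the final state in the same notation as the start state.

from: (1, 6) facing west
t=1 turn(right) ⇒ (1, 6) facing north
t=2 turn(right) ⇒ (1, 6) facing east

(1, 6) facing east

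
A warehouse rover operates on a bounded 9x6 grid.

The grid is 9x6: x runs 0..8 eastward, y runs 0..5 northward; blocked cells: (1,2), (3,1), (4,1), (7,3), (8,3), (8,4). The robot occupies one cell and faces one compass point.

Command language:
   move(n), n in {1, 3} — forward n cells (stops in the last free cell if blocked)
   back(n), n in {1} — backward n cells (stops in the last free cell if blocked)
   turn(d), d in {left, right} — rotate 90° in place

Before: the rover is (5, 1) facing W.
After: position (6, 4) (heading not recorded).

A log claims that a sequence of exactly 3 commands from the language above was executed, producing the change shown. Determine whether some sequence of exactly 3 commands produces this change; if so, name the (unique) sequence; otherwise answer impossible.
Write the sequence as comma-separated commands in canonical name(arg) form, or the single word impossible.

back(1), turn(right), move(3)

key: order matters: swapping back(1) and move(3) lands elsewhere
begin: (5, 1) facing W
1. back(1) → (6, 1) facing W
2. turn(right) → (6, 1) facing N
3. move(3) → (6, 4) facing N
no other 3-command option fits: unique.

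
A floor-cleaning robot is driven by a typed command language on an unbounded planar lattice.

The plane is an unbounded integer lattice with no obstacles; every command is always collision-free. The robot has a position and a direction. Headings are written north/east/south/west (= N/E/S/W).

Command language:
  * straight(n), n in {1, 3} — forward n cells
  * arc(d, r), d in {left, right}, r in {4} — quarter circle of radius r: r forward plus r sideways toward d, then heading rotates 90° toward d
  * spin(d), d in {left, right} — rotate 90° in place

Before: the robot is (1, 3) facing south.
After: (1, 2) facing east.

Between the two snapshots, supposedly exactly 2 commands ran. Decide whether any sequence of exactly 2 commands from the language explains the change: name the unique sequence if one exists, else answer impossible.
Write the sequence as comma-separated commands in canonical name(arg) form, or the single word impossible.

key: order matters: swapping straight(1) and spin(left) lands elsewhere
t0: (1, 3) facing south
t=1 straight(1) ⇒ (1, 2) facing south
t=2 spin(left) ⇒ (1, 2) facing east
no other 2-command option fits: unique.

straight(1), spin(left)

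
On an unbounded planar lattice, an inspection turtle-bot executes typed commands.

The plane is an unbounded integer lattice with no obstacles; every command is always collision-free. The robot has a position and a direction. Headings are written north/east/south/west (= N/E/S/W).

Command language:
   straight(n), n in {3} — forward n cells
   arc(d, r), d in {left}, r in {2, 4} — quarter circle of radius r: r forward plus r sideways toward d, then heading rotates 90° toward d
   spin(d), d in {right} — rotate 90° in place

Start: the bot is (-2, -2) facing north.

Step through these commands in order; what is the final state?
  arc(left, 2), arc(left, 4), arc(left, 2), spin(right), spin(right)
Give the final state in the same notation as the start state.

start: (-2, -2) facing north
step 1 (arc(left, 2)): (-4, 0) facing west
step 2 (arc(left, 4)): (-8, -4) facing south
step 3 (arc(left, 2)): (-6, -6) facing east
step 4 (spin(right)): (-6, -6) facing south
step 5 (spin(right)): (-6, -6) facing west

(-6, -6) facing west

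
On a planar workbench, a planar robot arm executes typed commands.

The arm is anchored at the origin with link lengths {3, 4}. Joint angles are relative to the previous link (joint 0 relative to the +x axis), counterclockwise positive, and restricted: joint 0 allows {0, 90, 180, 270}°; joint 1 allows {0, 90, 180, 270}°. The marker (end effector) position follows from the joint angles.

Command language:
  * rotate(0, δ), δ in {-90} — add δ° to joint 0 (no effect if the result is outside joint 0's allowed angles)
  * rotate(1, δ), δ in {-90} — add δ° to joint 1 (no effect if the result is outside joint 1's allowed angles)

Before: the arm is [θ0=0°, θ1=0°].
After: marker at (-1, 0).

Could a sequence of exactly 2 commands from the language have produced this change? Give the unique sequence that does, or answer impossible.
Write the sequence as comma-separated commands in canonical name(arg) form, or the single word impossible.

start: [θ0=0°, θ1=0°]
[1] after rotate(1, -90): [θ0=0°, θ1=270°]
[2] after rotate(1, -90): [θ0=0°, θ1=180°]
no rival 2-sequence matches.

rotate(1, -90), rotate(1, -90)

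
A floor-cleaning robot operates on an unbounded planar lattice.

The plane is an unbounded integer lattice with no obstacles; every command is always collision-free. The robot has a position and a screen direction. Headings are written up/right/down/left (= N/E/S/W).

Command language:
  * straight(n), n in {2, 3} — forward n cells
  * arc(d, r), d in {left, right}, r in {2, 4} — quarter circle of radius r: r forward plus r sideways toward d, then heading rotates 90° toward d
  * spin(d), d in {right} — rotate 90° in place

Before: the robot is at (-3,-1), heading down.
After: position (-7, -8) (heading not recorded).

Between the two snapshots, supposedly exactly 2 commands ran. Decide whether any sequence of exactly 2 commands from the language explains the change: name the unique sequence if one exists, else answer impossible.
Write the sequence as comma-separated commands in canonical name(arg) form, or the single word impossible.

key: running arc(right, 4) before straight(3) would end elsewhere — order is forced
initial: at (-3,-1), heading down
t=1 straight(3) ⇒ at (-3,-4), heading down
t=2 arc(right, 4) ⇒ at (-7,-8), heading left
no rival 2-sequence matches.

straight(3), arc(right, 4)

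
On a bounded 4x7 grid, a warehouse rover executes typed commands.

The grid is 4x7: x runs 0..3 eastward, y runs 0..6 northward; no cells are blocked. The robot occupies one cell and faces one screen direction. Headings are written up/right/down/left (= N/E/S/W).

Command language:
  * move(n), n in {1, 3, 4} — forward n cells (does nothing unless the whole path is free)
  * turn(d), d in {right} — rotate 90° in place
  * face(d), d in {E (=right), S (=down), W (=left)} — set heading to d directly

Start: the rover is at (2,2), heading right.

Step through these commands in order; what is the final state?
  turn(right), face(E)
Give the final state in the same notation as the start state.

at (2,2), heading right

begin: at (2,2), heading right
[1] after turn(right): at (2,2), heading down
[2] after face(E): at (2,2), heading right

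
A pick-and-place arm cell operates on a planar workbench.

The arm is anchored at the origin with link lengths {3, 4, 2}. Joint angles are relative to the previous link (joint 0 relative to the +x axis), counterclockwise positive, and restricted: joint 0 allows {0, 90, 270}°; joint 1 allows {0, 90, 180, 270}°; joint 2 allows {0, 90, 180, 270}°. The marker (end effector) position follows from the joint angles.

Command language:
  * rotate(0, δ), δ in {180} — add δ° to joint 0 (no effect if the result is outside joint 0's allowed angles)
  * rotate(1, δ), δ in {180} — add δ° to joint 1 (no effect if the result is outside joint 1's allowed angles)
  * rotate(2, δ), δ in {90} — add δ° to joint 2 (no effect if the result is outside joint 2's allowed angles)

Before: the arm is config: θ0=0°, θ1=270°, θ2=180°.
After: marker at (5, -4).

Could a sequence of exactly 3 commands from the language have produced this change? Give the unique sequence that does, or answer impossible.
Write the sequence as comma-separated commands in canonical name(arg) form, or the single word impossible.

start: config: θ0=0°, θ1=270°, θ2=180°
[1] after rotate(2, 90): config: θ0=0°, θ1=270°, θ2=270°
[2] after rotate(2, 90): config: θ0=0°, θ1=270°, θ2=0°
[3] after rotate(2, 90): config: θ0=0°, θ1=270°, θ2=90°
uniquely the one of 27 3-step routes that fits.

rotate(2, 90), rotate(2, 90), rotate(2, 90)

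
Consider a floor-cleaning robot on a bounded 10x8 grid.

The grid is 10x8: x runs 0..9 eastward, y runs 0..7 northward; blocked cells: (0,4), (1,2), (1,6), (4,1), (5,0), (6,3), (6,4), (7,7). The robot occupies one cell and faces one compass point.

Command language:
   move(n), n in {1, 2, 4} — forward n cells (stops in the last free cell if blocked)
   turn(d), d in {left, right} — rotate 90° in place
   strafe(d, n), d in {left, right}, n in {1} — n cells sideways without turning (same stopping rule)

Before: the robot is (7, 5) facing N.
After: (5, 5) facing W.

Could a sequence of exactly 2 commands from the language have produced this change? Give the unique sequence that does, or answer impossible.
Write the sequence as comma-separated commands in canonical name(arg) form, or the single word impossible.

turn(left), move(2)

key: running move(2) before turn(left) would end elsewhere — order is forced
t0: (7, 5) facing N
step 1 (turn(left)): (7, 5) facing W
step 2 (move(2)): (5, 5) facing W
no other 2-command option fits: unique.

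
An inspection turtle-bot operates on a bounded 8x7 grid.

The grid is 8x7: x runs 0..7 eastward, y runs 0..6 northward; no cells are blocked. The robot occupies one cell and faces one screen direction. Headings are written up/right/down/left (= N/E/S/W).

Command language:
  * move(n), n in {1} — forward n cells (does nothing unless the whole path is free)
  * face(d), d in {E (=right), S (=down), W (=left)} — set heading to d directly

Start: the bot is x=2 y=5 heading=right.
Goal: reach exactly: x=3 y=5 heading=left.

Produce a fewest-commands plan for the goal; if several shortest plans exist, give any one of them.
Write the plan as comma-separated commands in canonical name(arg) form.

move(1), face(W)

initial: x=2 y=5 heading=right
step 1 (move(1)): x=3 y=5 heading=right
step 2 (face(W)): x=3 y=5 heading=left
no 1-step plan works, so 2 is optimal.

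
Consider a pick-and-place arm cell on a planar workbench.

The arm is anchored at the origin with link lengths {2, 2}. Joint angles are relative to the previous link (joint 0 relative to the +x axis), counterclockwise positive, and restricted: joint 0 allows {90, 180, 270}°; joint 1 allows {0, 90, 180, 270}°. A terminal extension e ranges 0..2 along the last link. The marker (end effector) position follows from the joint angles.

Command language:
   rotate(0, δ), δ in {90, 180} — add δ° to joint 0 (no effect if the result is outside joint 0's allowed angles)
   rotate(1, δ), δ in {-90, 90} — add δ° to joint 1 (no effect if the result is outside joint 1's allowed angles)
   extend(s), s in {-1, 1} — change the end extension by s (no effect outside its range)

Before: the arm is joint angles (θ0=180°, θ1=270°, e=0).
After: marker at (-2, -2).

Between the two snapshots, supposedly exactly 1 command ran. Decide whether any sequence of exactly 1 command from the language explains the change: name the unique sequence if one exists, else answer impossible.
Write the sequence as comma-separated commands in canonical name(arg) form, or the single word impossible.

rotate(0, 90)

t0: joint angles (θ0=180°, θ1=270°, e=0)
[1] after rotate(0, 90): joint angles (θ0=270°, θ1=270°, e=0)
no other 1-command option fits: unique.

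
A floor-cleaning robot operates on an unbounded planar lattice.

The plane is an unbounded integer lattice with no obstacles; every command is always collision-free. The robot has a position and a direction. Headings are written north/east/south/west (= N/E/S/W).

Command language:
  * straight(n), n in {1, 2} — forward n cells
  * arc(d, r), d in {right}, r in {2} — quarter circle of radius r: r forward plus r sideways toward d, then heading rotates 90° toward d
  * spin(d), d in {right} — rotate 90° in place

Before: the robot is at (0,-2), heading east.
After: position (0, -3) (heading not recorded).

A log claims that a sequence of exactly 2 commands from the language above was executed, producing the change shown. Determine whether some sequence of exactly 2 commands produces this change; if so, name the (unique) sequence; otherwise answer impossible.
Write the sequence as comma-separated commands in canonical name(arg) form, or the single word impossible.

key: order matters: swapping spin(right) and straight(1) lands elsewhere
initial: at (0,-2), heading east
t=1 spin(right) ⇒ at (0,-2), heading south
t=2 straight(1) ⇒ at (0,-3), heading south
all 16 alternatives checked — unique.

spin(right), straight(1)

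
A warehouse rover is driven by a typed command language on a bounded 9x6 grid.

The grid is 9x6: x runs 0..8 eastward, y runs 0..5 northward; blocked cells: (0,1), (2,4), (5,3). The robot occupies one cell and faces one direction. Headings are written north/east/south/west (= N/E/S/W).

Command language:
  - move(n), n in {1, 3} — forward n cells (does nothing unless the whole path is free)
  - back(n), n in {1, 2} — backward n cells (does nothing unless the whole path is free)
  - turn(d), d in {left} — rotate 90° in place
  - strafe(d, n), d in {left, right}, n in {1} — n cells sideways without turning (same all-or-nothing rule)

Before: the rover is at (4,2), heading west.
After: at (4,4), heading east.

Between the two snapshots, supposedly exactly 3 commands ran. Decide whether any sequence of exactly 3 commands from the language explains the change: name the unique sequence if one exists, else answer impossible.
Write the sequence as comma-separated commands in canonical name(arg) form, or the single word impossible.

turn(left), back(2), turn(left)

key: cell and facing (now E) both changed — the 3 commands mix motion and turning
begin: at (4,2), heading west
[1] after turn(left): at (4,2), heading south
[2] after back(2): at (4,4), heading south
[3] after turn(left): at (4,4), heading east
no rival 3-sequence matches.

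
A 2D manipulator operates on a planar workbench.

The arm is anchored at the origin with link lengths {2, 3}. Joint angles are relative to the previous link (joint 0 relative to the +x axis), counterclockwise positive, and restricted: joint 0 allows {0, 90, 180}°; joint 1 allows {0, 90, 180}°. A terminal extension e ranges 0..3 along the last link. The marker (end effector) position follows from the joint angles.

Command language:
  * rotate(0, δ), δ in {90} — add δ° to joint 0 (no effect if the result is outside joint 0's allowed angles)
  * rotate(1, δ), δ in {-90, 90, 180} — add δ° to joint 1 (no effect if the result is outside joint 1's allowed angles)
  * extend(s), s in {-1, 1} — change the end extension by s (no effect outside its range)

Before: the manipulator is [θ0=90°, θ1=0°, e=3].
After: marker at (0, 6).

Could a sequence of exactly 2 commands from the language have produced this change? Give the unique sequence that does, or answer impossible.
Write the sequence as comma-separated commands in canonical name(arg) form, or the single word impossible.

start: [θ0=90°, θ1=0°, e=3]
[1] after extend(-1): [θ0=90°, θ1=0°, e=2]
[2] after extend(-1): [θ0=90°, θ1=0°, e=1]
no other 2-command option fits: unique.

extend(-1), extend(-1)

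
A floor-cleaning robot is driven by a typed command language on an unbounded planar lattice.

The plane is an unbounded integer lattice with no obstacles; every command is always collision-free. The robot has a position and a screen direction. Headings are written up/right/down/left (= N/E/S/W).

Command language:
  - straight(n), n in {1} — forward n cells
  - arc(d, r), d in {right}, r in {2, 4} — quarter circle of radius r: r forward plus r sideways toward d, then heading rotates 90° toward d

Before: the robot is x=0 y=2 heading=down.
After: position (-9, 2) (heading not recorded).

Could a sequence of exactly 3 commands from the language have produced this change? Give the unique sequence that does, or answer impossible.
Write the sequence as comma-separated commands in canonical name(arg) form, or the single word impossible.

arc(right, 4), straight(1), arc(right, 4)

from: x=0 y=2 heading=down
t=1 arc(right, 4) ⇒ x=-4 y=-2 heading=left
t=2 straight(1) ⇒ x=-5 y=-2 heading=left
t=3 arc(right, 4) ⇒ x=-9 y=2 heading=up
all 27 alternatives checked — unique.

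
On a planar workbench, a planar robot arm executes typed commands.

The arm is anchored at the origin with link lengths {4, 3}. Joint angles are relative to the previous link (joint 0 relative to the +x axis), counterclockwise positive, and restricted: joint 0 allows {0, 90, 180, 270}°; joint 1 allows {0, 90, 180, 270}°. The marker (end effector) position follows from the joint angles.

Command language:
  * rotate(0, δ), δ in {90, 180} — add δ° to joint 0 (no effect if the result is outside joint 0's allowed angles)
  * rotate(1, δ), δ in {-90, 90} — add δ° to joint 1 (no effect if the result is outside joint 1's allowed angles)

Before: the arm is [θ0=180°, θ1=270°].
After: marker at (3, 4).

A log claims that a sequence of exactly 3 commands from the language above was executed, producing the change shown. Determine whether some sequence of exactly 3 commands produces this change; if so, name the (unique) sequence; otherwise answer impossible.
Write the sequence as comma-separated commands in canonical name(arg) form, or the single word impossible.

rotate(0, 90), rotate(0, 90), rotate(0, 90)

from: [θ0=180°, θ1=270°]
[1] after rotate(0, 90): [θ0=270°, θ1=270°]
[2] after rotate(0, 90): [θ0=0°, θ1=270°]
[3] after rotate(0, 90): [θ0=90°, θ1=270°]
uniquely the one of 64 3-step routes that fits.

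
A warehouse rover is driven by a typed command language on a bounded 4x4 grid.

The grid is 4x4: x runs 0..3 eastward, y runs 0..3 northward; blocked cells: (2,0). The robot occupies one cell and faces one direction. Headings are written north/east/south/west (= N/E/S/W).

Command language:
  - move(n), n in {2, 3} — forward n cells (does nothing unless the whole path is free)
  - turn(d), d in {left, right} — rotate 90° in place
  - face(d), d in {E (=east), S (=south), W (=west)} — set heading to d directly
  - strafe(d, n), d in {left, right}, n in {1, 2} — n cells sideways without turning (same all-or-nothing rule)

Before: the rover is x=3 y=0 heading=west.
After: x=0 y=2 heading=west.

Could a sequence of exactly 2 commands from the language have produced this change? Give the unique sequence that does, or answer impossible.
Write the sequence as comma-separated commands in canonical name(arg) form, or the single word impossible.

key: still facing W at the end — nothing in the sequence rotates
from: x=3 y=0 heading=west
step 1 (strafe(right, 2)): x=3 y=2 heading=west
step 2 (move(3)): x=0 y=2 heading=west
all 121 alternatives checked — unique.

strafe(right, 2), move(3)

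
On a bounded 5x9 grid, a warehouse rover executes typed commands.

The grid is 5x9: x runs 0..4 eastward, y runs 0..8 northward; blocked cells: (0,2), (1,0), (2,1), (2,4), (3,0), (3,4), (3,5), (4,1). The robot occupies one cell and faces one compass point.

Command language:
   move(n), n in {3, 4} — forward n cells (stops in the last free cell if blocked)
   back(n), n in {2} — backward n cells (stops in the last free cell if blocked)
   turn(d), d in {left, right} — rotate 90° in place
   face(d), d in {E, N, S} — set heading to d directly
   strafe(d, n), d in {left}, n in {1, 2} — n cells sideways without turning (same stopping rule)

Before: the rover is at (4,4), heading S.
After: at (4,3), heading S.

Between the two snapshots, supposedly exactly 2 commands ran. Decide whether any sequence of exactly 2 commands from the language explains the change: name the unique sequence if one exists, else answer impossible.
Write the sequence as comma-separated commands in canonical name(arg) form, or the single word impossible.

back(2), move(3)

key: running move(3) before back(2) would end elsewhere — order is forced
start: at (4,4), heading S
1. back(2) → at (4,6), heading S
2. move(3) → at (4,3), heading S
no rival 2-sequence matches.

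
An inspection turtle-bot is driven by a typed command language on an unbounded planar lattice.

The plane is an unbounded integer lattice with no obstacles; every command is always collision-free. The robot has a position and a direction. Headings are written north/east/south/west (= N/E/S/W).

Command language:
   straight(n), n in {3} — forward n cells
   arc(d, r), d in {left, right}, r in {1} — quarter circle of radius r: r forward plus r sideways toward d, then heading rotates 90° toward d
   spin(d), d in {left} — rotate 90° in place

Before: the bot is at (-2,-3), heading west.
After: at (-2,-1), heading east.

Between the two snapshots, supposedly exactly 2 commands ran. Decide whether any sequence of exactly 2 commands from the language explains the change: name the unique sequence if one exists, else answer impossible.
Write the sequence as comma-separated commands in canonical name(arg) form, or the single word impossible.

key: position moved to (-2,-1) AND the heading swung to E — translation plus rotation needed
begin: at (-2,-3), heading west
1. arc(right, 1) → at (-3,-2), heading north
2. arc(right, 1) → at (-2,-1), heading east
no other 2-command option fits: unique.

arc(right, 1), arc(right, 1)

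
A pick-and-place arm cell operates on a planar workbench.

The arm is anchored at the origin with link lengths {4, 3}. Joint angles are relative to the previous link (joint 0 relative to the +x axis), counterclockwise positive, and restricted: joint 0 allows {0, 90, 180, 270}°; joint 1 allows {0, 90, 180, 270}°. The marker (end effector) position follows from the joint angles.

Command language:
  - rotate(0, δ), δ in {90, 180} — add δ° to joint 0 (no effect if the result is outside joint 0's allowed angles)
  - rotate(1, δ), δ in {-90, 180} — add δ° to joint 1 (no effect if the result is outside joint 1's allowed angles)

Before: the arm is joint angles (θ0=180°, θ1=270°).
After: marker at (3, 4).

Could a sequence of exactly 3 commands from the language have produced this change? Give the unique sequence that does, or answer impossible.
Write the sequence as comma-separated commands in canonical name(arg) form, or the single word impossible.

t0: joint angles (θ0=180°, θ1=270°)
t=1 rotate(0, 90) ⇒ joint angles (θ0=270°, θ1=270°)
t=2 rotate(0, 90) ⇒ joint angles (θ0=0°, θ1=270°)
t=3 rotate(0, 90) ⇒ joint angles (θ0=90°, θ1=270°)
no other 3-command option fits: unique.

rotate(0, 90), rotate(0, 90), rotate(0, 90)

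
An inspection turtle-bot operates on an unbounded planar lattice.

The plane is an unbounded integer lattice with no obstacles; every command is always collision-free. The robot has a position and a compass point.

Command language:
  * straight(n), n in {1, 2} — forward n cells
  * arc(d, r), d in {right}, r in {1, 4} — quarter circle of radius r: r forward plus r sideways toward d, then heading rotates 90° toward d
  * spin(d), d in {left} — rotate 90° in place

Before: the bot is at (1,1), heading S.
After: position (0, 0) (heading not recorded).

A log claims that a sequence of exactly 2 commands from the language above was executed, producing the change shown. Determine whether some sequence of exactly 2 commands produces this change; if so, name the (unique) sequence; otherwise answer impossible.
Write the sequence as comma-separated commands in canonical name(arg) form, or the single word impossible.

key: running spin(left) before arc(right, 1) would end elsewhere — order is forced
start: at (1,1), heading S
step 1 (arc(right, 1)): at (0,0), heading W
step 2 (spin(left)): at (0,0), heading S
no other 2-command option fits: unique.

arc(right, 1), spin(left)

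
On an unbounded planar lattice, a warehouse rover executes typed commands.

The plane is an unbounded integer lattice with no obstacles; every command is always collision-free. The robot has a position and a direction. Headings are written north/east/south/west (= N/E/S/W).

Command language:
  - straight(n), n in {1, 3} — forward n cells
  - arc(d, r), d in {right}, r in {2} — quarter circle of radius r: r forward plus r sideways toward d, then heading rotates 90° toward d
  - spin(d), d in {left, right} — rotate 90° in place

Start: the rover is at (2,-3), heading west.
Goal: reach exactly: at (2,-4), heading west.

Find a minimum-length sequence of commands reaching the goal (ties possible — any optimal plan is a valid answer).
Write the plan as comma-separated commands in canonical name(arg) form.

spin(left), straight(1), spin(right)

start: at (2,-3), heading west
step 1 (spin(left)): at (2,-3), heading south
step 2 (straight(1)): at (2,-4), heading south
step 3 (spin(right)): at (2,-4), heading west
minimal: 3 command(s), checked below 3.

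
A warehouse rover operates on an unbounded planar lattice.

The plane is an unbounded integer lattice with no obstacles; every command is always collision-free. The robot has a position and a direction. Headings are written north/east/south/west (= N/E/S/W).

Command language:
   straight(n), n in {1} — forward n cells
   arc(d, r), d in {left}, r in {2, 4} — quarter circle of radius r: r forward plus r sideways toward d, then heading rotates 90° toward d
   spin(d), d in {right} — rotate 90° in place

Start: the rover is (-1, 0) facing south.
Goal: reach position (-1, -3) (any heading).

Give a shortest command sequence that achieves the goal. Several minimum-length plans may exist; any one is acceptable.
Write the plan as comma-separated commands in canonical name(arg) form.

straight(1), straight(1), straight(1)

t0: (-1, 0) facing south
1. straight(1) → (-1, -1) facing south
2. straight(1) → (-1, -2) facing south
3. straight(1) → (-1, -3) facing south
nothing shorter than 3 reaches the goal.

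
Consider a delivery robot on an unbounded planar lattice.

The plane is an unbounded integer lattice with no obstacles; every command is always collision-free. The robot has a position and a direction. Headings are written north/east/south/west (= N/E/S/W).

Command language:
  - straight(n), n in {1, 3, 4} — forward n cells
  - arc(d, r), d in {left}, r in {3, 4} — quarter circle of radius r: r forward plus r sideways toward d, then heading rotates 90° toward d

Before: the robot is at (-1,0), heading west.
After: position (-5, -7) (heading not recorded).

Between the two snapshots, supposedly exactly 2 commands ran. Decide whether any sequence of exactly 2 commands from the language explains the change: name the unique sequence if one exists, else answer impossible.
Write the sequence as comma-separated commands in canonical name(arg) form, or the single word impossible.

arc(left, 4), straight(3)

key: running straight(3) before arc(left, 4) would end elsewhere — order is forced
start: at (-1,0), heading west
t=1 arc(left, 4) ⇒ at (-5,-4), heading south
t=2 straight(3) ⇒ at (-5,-7), heading south
no other 2-command option fits: unique.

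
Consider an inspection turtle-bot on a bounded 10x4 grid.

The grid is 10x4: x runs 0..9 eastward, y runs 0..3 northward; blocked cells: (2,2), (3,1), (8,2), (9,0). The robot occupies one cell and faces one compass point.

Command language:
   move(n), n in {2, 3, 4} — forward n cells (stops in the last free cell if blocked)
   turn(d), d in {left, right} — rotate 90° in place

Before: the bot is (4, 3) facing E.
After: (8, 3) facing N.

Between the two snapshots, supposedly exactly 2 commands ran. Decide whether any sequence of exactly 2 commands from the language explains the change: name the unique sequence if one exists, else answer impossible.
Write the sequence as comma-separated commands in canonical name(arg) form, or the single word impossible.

key: order matters: swapping move(4) and turn(left) lands elsewhere
t0: (4, 3) facing E
t=1 move(4) ⇒ (8, 3) facing E
t=2 turn(left) ⇒ (8, 3) facing N
no rival 2-sequence matches.

move(4), turn(left)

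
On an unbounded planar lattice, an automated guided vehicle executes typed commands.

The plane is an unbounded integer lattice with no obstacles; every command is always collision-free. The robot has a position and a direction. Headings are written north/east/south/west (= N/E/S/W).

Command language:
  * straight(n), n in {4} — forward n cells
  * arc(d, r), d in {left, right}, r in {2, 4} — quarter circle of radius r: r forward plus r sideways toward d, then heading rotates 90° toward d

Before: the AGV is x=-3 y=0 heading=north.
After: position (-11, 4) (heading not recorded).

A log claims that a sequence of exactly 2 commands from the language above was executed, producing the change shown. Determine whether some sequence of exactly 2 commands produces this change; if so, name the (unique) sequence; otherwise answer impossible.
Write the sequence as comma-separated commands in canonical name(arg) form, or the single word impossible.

key: order matters: swapping arc(left, 4) and straight(4) lands elsewhere
initial: x=-3 y=0 heading=north
[1] after arc(left, 4): x=-7 y=4 heading=west
[2] after straight(4): x=-11 y=4 heading=west
no other 2-command option fits: unique.

arc(left, 4), straight(4)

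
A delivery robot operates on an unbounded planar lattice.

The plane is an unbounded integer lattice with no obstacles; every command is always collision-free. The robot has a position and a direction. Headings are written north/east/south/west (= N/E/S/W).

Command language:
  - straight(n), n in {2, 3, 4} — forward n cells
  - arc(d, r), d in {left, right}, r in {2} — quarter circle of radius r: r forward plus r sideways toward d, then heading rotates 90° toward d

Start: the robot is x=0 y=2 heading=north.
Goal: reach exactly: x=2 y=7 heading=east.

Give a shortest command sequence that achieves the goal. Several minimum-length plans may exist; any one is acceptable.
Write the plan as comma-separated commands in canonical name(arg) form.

straight(3), arc(right, 2)

start: x=0 y=2 heading=north
step 1 (straight(3)): x=0 y=5 heading=north
step 2 (arc(right, 2)): x=2 y=7 heading=east
shorter routes all fall short; 2 is best.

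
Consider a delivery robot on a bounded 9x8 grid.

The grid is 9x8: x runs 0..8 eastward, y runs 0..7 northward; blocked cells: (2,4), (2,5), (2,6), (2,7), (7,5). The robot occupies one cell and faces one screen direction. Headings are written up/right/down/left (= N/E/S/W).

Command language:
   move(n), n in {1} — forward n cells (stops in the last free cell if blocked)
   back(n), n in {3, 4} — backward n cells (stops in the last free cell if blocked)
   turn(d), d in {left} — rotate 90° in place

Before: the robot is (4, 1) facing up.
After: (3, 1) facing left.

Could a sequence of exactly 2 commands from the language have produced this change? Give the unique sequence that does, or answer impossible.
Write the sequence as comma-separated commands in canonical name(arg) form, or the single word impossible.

turn(left), move(1)

key: position moved to (3,1) AND the heading swung to W — translation plus rotation needed
t0: (4, 1) facing up
[1] after turn(left): (4, 1) facing left
[2] after move(1): (3, 1) facing left
no rival 2-sequence matches.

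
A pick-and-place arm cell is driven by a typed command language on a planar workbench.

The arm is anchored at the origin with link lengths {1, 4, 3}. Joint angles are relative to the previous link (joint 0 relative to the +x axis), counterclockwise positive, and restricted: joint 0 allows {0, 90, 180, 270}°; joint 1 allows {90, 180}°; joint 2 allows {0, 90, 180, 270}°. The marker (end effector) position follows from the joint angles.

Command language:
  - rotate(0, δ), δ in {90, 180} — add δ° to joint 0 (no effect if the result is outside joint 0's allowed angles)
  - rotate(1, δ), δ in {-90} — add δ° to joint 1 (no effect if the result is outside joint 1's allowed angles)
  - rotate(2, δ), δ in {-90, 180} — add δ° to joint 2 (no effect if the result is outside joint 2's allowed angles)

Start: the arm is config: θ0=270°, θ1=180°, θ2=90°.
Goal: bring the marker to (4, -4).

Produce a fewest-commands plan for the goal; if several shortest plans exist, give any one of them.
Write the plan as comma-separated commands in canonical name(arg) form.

rotate(1, -90), rotate(2, 180)

from: config: θ0=270°, θ1=180°, θ2=90°
[1] after rotate(1, -90): config: θ0=270°, θ1=90°, θ2=90°
[2] after rotate(2, 180): config: θ0=270°, θ1=90°, θ2=270°
no 1-step plan works, so 2 is optimal.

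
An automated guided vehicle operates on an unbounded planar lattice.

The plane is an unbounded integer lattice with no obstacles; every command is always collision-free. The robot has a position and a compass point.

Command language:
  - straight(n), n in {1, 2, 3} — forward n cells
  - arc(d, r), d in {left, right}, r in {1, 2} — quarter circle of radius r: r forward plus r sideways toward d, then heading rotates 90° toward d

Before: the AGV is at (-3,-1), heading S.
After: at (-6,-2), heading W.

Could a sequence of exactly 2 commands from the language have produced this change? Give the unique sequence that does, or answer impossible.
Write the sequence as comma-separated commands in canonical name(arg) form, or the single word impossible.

key: cell and facing (now W) both changed — the 2 commands mix motion and turning
start: at (-3,-1), heading S
step 1 (arc(right, 1)): at (-4,-2), heading W
step 2 (straight(2)): at (-6,-2), heading W
all 49 alternatives checked — unique.

arc(right, 1), straight(2)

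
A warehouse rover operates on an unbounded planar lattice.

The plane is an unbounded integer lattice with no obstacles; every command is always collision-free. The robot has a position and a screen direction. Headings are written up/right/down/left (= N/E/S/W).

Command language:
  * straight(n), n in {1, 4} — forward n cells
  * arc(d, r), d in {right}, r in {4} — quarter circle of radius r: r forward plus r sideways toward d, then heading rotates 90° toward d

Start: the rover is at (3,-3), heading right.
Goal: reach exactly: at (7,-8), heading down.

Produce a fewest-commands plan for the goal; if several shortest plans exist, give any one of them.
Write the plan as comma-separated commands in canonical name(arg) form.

t0: at (3,-3), heading right
t=1 arc(right, 4) ⇒ at (7,-7), heading down
t=2 straight(1) ⇒ at (7,-8), heading down
nothing shorter than 2 reaches the goal.

arc(right, 4), straight(1)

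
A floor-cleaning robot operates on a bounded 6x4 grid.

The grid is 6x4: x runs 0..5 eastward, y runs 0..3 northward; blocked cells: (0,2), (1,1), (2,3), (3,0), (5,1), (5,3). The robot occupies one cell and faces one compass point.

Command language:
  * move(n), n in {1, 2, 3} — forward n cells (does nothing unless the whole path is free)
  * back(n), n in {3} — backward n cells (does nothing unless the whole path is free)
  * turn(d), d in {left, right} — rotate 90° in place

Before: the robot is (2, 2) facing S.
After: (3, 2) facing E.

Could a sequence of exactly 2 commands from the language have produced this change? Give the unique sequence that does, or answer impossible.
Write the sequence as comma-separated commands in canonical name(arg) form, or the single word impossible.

key: cell and facing (now E) both changed — the 2 commands mix motion and turning
from: (2, 2) facing S
t=1 turn(left) ⇒ (2, 2) facing E
t=2 move(1) ⇒ (3, 2) facing E
uniquely the one of 36 2-step routes that fits.

turn(left), move(1)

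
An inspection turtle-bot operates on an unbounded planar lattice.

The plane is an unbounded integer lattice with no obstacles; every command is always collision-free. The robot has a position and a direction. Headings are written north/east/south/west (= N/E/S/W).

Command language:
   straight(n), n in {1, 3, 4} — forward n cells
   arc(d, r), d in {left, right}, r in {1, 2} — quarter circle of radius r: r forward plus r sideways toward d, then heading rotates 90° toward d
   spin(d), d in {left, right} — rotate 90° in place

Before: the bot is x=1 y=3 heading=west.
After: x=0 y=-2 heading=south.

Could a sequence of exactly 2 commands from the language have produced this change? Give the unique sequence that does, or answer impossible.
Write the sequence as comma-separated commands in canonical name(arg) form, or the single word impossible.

key: order matters: swapping arc(left, 1) and straight(4) lands elsewhere
begin: x=1 y=3 heading=west
step 1 (arc(left, 1)): x=0 y=2 heading=south
step 2 (straight(4)): x=0 y=-2 heading=south
all 81 alternatives checked — unique.

arc(left, 1), straight(4)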